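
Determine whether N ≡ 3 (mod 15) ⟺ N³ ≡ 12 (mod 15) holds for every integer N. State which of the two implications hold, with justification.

Both directions hold.

Forward direction. Suppose N ≡ 3 (mod 15). Write N = 15j + 3. Then (15j + 3)³ = 3375j³ + 2025j² + 405j + 27 = 15(225j³ + 135j² + 27j + 1) + 12, so N³ ≡ 12 (mod 15).

Converse. Suppose N³ ≡ 12 (mod 15). The only residue r in {0, …, 14} with r³ ≡ 12 (mod 15) is r = 3, so N ≡ 3 (mod 15).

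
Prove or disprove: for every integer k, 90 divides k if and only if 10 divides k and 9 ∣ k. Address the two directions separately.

(⇐) Suppose 10 ∣ k and 9 ∣ k. Any common multiple of 10 and 9 is a multiple of their lcm; here gcd(10, 9) = 1, so lcm(10, 9) = 10·9 = 90, so 90 ∣ k.

(⇒) If 90 ∣ k, write k = 90q. Since 90 = 9·10, k = 10·(9q), so 10 ∣ k; and since 90 = 10·9, k = 9·(10q), so 9 ∣ k.

The biconditional holds.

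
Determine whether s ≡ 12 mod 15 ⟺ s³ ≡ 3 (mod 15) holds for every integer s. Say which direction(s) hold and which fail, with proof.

Both implications hold.

[⇒] Suppose s ≡ 12 mod 15. Write s = 15j + 12. Then (15j + 12)³ = 3375j³ + 8100j² + 6480j + 1728 = 15(225j³ + 540j² + 432j + 115) + 3, so s³ ≡ 3 (mod 15).

[⇐] Conversely, suppose s³ ≡ 3 (mod 15). The only residue r in {0, …, 14} with r³ ≡ 3 (mod 15) is r = 12, so s ≡ 12 (mod 15).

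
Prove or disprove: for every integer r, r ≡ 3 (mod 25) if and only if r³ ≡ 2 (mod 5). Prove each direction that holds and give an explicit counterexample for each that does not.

(⇐) This fails: take r = 8. Then 8³ = 512 ≡ 2 (mod 5), yet 8 ≡ 8 (mod 25), not 3.

(⇒) Suppose r ≡ 3 (mod 25). Then r³ ≡ 3³ = 27 (mod 25), and since 5 ∣ 25, also r³ ≡ 2 (mod 5).

(⇒) holds; (⇐) fails.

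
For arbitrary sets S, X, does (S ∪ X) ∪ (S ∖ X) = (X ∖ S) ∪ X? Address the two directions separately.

Forward inclusion. This inclusion fails. Take S = {1}, X = ∅; then 1 ∈ (S ∪ X) ∪ (S ∖ X) but 1 ∉ (X ∖ S) ∪ X.

Reverse inclusion. Let x ∈ (X ∖ S) ∪ X. Then either x ∈ X and x ∉ S; or x ∈ S ∩ X. In each case x ∈ (S ∪ X) ∪ (S ∖ X), so (X ∖ S) ∪ X ⊆ (S ∪ X) ∪ (S ∖ X).

Only the reverse inclusion holds.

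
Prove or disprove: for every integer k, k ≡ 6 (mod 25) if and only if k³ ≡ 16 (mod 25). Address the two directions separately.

[⇒] Suppose k ≡ 6 (mod 25). Write k = 25j + 6. Then (25j + 6)³ = 15625j³ + 11250j² + 2700j + 216 = 25(625j³ + 450j² + 108j + 8) + 16, so k³ ≡ 16 (mod 25).

[⇐] Conversely, suppose k³ ≡ 16 (mod 25). The only residue r in {0, …, 24} with r³ ≡ 16 (mod 25) is r = 6, so k ≡ 6 (mod 25).

Both implications hold.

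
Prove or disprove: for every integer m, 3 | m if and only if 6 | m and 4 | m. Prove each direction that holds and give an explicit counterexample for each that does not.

Not equivalent: only (⇐) holds.

[⇒] This fails: take m = 3. Certainly 3 ∣ 3, but 6 ∤ 3.

[⇐] Suppose 6 ∣ m and 4 ∣ m. Any common multiple of 6 and 4 is a multiple of their lcm; here lcm(6, 4) = 6·4/gcd(6, 4) = 24/2 = 12, so 12 ∣ m. Since 3 ∣ 12, it follows that 3 ∣ m.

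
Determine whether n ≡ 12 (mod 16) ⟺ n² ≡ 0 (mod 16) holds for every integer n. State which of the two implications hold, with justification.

Not equivalent: only (⇒) holds.

[⇒] Suppose n ≡ 12 (mod 16). Write n = 16j + 12. Then (16j + 12)² = 256j² + 384j + 144 = 16(16j² + 24j + 9) + 0, so n² ≡ 0 (mod 16).

[⇐] This fails: take n = 0. Then 0² = 0 ≡ 0 (mod 16), yet 0 ≡ 0 (mod 16), not 12.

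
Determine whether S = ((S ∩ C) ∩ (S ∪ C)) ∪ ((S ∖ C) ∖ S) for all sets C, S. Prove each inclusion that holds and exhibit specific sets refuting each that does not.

Only the reverse inclusion holds.

(⊇) Let x ∈ ((S ∩ C) ∩ (S ∪ C)) ∪ ((S ∖ C) ∖ S). Then x ∈ C ∩ S, from which x ∈ S.

(⊆) This inclusion fails. Take C = ∅, S = {1}; then 1 ∈ S but 1 ∉ ((S ∩ C) ∩ (S ∪ C)) ∪ ((S ∖ C) ∖ S).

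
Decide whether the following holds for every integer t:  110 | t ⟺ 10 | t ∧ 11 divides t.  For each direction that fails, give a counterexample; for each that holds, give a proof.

(←) Suppose 10 ∣ t and 11 ∣ t. Any common multiple of 10 and 11 is a multiple of their lcm; here gcd(10, 11) = 1, so lcm(10, 11) = 10·11 = 110, so 110 ∣ t.

(→) If 110 ∣ t, write t = 110q. Since 110 = 11·10, t = 10·(11q), so 10 ∣ t; and since 110 = 10·11, t = 11·(10q), so 11 ∣ t.

Both directions hold; the statement is true.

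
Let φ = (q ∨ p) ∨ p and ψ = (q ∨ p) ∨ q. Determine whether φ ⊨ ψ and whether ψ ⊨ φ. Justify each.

The biconditional holds.

(⇐) Assume the antecedent. If q is true, (q ∨ p) ∨ p reduces to true regardless of the other variables. If q is false, the antecedent forces (q = F, p = T), and (q ∨ p) ∨ p holds there. Either way (q ∨ p) ∨ p holds.

(⇒) Assume the antecedent. If q is true, (q ∨ p) ∨ q reduces to true regardless of the other variables. If q is false, the antecedent forces (q = F, p = T), and (q ∨ p) ∨ q holds there. Either way (q ∨ p) ∨ q holds.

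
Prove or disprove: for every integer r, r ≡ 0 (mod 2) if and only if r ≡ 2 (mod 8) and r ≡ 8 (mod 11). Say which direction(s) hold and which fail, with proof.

Not equivalent: only (⇐) holds.

(⟹) This fails: r = 0 gives 0 ≡ 0 (mod 2) but 0 ≡ 0 (mod 8), so the conjunction on the right does not hold.

(⟸) Conversely, if r ≡ 2 (mod 8) and r ≡ 8 (mod 11), then by the Chinese remainder theorem r ≡ 74 (mod 88). Since 74 ≡ 0 (mod 2) and 2 ∣ 88, we get r ≡ 0 (mod 2).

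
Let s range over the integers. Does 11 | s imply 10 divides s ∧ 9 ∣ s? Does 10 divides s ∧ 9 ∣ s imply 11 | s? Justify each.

Both directions fail.

Forward direction. This fails: take s = 11. Certainly 11 ∣ 11, but 10 ∤ 11.

Converse. This fails: take s = 90. Both 10 ∣ 90 and 9 ∣ 90, yet 90 is not a multiple of 11 (since 90 = 8·11 + 2), so 11 ∤ 90.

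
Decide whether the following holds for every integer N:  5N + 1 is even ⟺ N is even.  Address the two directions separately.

Both directions fail.

Forward direction. This fails: N = 1 gives 5N + 1 = 6, which is even, but 1 is odd, not even.

Converse. This also fails: N = 4 is even, but 5N + 1 = 21 is odd, not even.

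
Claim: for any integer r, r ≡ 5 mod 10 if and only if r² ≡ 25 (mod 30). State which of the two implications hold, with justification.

Only the converse holds.

(⟹) This fails: take r = 15. Then 15 ≡ 5 (mod 10), but 15² = 225 ≡ 15 (mod 30), not 25.

(⟸) Conversely, the residues r modulo 30 with r² ≡ 25 (mod 30) are exactly {5, 25}, and each is ≡ 5 (mod 10).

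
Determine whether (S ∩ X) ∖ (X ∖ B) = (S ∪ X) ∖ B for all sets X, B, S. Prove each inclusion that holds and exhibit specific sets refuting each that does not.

Forward inclusion. This inclusion fails. Take X = {1}, B = {1}, S = {1}; then 1 ∈ (S ∩ X) ∖ (X ∖ B) but 1 ∉ (S ∪ X) ∖ B.

Reverse inclusion. This inclusion fails. Take X = {1}, B = ∅, S = ∅; then 1 ∈ (S ∪ X) ∖ B but 1 ∉ (S ∩ X) ∖ (X ∖ B).

Both inclusions fail.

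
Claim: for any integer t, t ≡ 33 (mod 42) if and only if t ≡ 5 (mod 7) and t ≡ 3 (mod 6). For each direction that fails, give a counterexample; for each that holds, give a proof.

Both directions hold; the statement is true.

(⇐) If t ≡ 5 (mod 7) and t ≡ 3 (mod 6), then by the Chinese remainder theorem t ≡ 33 (mod 42). This is exactly t ≡ 33 (mod 42).

(⇒) Suppose t ≡ 33 (mod 42); write t = 42j + 33. Since 7 ∣ 42, reducing mod 7 gives t ≡ 33 ≡ 5 (mod 7); since 6 ∣ 42, reducing mod 6 gives t ≡ 33 ≡ 3 (mod 6).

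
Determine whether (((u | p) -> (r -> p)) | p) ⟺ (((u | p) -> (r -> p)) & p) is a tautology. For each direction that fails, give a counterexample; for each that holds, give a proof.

[⇒] This fails. Under p = F, r = F, u = F, the left side is true but the right side is false.

[⇐] Assume the antecedent. If p is true, ((u | p) -> (r -> p)) | p reduces to true regardless of the other variables. If p is false, the antecedent cannot hold. Either way ((u | p) -> (r -> p)) | p holds.

Not equivalent: only (⇐) holds.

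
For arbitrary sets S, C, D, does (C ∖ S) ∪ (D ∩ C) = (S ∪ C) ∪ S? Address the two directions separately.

(⟹) Let x ∈ (C ∖ S) ∪ (D ∩ C). Then either x ∈ C and x ∉ S, D; or x ∈ C ∩ D and x ∉ S; or x ∈ S ∩ C ∩ D. In each case x ∈ (S ∪ C) ∪ S, so (C ∖ S) ∪ (D ∩ C) ⊆ (S ∪ C) ∪ S.

(⟸) This inclusion fails. Take S = {1}, C = ∅, D = ∅; then 1 ∈ (S ∪ C) ∪ S but 1 ∉ (C ∖ S) ∪ (D ∩ C).

The sets are not equal: only the forward inclusion holds.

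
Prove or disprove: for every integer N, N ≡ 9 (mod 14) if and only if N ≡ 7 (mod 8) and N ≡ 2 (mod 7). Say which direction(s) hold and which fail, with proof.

[⇒] This fails: N = 9 gives 9 ≡ 9 (mod 14) but 9 ≡ 1 (mod 8), so the conjunction on the right does not hold.

[⇐] Conversely, if N ≡ 7 (mod 8) and N ≡ 2 (mod 7), then by the Chinese remainder theorem N ≡ 23 (mod 56). Since 23 ≡ 9 (mod 14) and 14 ∣ 56, we get N ≡ 9 (mod 14).

Only the reverse direction holds.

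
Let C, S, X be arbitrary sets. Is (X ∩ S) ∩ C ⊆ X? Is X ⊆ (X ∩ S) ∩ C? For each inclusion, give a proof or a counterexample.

(⊆) holds; (⊇) fails.

Forward inclusion. Let x ∈ (X ∩ S) ∩ C. Then x ∈ C ∩ S ∩ X, from which x ∈ X.

Reverse inclusion. This inclusion fails. Take C = ∅, S = ∅, X = {1}; then 1 ∈ X but 1 ∉ (X ∩ S) ∩ C.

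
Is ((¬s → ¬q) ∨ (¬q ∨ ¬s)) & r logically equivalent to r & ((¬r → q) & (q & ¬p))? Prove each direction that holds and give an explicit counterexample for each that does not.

Only the converse holds.

(⇐) Assume the antecedent. If q is true, the antecedent forces (q = T, r = T, p = F, s = F) or (q = T, r = T, p = F, s = T), and ((¬s → ¬q) ∨ (¬q ∨ ¬s)) & r holds there. If q is false, the antecedent cannot hold. Either way ((¬s → ¬q) ∨ (¬q ∨ ¬s)) & r holds.

(⇒) This fails. Under q = F, r = T, p = F, s = F, the left side is true but the right side is false.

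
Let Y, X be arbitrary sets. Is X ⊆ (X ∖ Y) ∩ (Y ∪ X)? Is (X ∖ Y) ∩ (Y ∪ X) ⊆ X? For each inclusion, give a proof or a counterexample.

(⟸) Let x ∈ (X ∖ Y) ∩ (Y ∪ X). Then x ∈ X and x ∉ Y, from which x ∈ X.

(⟹) This inclusion fails. Take Y = {1}, X = {1}; then 1 ∈ X but 1 ∉ (X ∖ Y) ∩ (Y ∪ X).

The sets are not equal: only the reverse inclusion holds.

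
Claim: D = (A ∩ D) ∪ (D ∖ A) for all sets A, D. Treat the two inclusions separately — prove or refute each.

Both inclusions hold; the sets are equal.

Forward inclusion. Let x ∈ D. Then either x ∈ D and x ∉ A; or x ∈ A ∩ D. In each case x ∈ (A ∩ D) ∪ (D ∖ A), so D ⊆ (A ∩ D) ∪ (D ∖ A).

Reverse inclusion. Let x ∈ (A ∩ D) ∪ (D ∖ A). Then either x ∈ D and x ∉ A; or x ∈ A ∩ D. In each case x ∈ D, so (A ∩ D) ∪ (D ∖ A) ⊆ D.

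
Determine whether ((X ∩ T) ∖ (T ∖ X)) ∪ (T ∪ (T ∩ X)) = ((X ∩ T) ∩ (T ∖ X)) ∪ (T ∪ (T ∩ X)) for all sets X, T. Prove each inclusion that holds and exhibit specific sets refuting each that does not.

Both inclusions hold.

(⟹) Let x ∈ ((X ∩ T) ∖ (T ∖ X)) ∪ (T ∪ (T ∩ X)). Then either x ∈ T and x ∉ X; or x ∈ X ∩ T. In each case x ∈ ((X ∩ T) ∩ (T ∖ X)) ∪ (T ∪ (T ∩ X)), so ((X ∩ T) ∖ (T ∖ X)) ∪ (T ∪ (T ∩ X)) ⊆ ((X ∩ T) ∩ (T ∖ X)) ∪ (T ∪ (T ∩ X)).

(⟸) Let x ∈ ((X ∩ T) ∩ (T ∖ X)) ∪ (T ∪ (T ∩ X)). Then either x ∈ T and x ∉ X; or x ∈ X ∩ T. In each case x ∈ ((X ∩ T) ∖ (T ∖ X)) ∪ (T ∪ (T ∩ X)), so ((X ∩ T) ∩ (T ∖ X)) ∪ (T ∪ (T ∩ X)) ⊆ ((X ∩ T) ∖ (T ∖ X)) ∪ (T ∪ (T ∩ X)).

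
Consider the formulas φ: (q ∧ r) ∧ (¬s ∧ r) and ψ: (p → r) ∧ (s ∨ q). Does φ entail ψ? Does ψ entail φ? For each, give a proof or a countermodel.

Only the forward implication holds.

(⟹) Assume the antecedent. If s is true, the antecedent cannot hold. If s is false, the antecedent forces (s = F, q = T, p = F, r = T) or (s = F, q = T, p = T, r = T), and (p → r) ∧ (s ∨ q) holds there. Either way (p → r) ∧ (s ∨ q) holds.

(⟸) This fails. Under s = T, q = F, p = F, r = F, the left side is false but the right side is true.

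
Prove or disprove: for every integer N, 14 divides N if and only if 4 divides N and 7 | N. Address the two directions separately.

Converse. Suppose 4 ∣ N and 7 ∣ N. Any common multiple of 4 and 7 is a multiple of their lcm; here gcd(4, 7) = 1, so lcm(4, 7) = 4·7 = 28, so 28 ∣ N. Since 14 ∣ 28, it follows that 14 ∣ N.

Forward direction. This fails: take N = 14. Certainly 14 ∣ 14, but 4 ∤ 14.

Only the reverse direction holds.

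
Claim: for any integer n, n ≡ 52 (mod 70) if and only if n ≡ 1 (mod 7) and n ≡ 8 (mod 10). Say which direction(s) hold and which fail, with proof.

(⇒) fails and (⇐) fails.

[⇒] This fails: n = 52 gives 52 ≡ 52 (mod 70) but 52 ≡ 3 (mod 7), so the conjunction on the right does not hold.

[⇐] This fails: n = 8 satisfies both congruences on the right (8 ≡ 1 mod 7 and 8 ≡ 8 mod 10) yet 8 ≡ 8 (mod 70), not 52.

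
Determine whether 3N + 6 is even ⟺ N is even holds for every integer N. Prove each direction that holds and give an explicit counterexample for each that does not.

Both directions hold.

(←) Suppose N is even; write N = 2j. Then 3N + 6 = 3·(2j) + 6 = 2·3j + 6, which is even.

(→) Suppose 3N + 6 is even. Since 3 is odd, 3N and N have the same parity, so 3N + 6 ≡ N + 6 (mod 2). As 6 is even, 3N + 6 is even exactly when N is even. Thus N is even.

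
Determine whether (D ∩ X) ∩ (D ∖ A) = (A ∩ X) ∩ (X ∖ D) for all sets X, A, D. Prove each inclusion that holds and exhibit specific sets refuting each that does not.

(⊆) fails and (⊇) fails.

Forward inclusion. This inclusion fails. Take X = {1}, A = ∅, D = {1}; then 1 ∈ (D ∩ X) ∩ (D ∖ A) but 1 ∉ (A ∩ X) ∩ (X ∖ D).

Reverse inclusion. This inclusion fails. Take X = {1}, A = {1}, D = ∅; then 1 ∈ (A ∩ X) ∩ (X ∖ D) but 1 ∉ (D ∩ X) ∩ (D ∖ A).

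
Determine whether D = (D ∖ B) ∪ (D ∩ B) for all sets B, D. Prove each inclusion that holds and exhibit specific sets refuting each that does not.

(⊆) Let x ∈ D. Then either x ∈ D and x ∉ B; or x ∈ B ∩ D. In each case x ∈ (D ∖ B) ∪ (D ∩ B), so D ⊆ (D ∖ B) ∪ (D ∩ B).

(⊇) Let x ∈ (D ∖ B) ∪ (D ∩ B). Then either x ∈ D and x ∉ B; or x ∈ B ∩ D. In each case x ∈ D, so (D ∖ B) ∪ (D ∩ B) ⊆ D.

Both inclusions hold.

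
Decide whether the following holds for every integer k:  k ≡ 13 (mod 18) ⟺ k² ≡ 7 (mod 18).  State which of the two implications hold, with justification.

(⇐) This fails: take k = 5. Then 5² = 25 ≡ 7 (mod 18), yet 5 ≡ 5 (mod 18), not 13.

(⇒) Suppose k ≡ 13 (mod 18). Write k = 18j + 13. Then (18j + 13)² = 324j² + 468j + 169 = 18(18j² + 26j + 9) + 7, so k² ≡ 7 (mod 18).

Not equivalent: only (⇒) holds.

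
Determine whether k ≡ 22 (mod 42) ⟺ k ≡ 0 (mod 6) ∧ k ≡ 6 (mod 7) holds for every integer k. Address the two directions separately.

Neither direction holds.

Forward direction. This fails: k = 22 gives 22 ≡ 22 (mod 42) but 22 ≡ 4 (mod 6), so the conjunction on the right does not hold.

Converse. This fails: k = 6 satisfies both congruences on the right (6 ≡ 0 mod 6 and 6 ≡ 6 mod 7) yet 6 ≡ 6 (mod 42), not 22.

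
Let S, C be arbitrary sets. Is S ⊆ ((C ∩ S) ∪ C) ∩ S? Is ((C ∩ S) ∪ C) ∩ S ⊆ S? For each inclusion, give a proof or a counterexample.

The sets are not equal: only the reverse inclusion holds.

(⟹) This inclusion fails. Take S = {1}, C = ∅; then 1 ∈ S but 1 ∉ ((C ∩ S) ∪ C) ∩ S.

(⟸) Let x ∈ ((C ∩ S) ∪ C) ∩ S. Then x ∈ S ∩ C, from which x ∈ S.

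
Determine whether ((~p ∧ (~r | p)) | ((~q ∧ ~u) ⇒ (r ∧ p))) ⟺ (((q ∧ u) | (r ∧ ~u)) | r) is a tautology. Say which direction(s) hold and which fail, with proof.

(⇒) fails and (⇐) fails.

(⟹) This fails. Under q = F, p = F, u = F, r = F, the left side is true but the right side is false.

(⟸) This fails. Under q = F, p = F, u = F, r = T, the left side is false but the right side is true.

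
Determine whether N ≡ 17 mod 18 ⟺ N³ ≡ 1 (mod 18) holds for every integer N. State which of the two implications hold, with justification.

Both directions fail.

Forward direction. This fails: take N = 17. Then 17 ≡ 17 (mod 18), but 17³ = 4913 ≡ 17 (mod 18), not 1.

Converse. This fails: take N = 1. Then 1³ = 1 ≡ 1 (mod 18), yet 1 ≡ 1 (mod 18), not 17.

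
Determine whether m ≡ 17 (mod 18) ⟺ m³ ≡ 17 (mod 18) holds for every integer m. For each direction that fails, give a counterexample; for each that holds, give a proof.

(→) Suppose m ≡ 17 (mod 18). Write m = 18j + 17. Then (18j + 17)³ = 5832j³ + 16524j² + 15606j + 4913 = 18(324j³ + 918j² + 867j + 272) + 17, so m³ ≡ 17 (mod 18).

(←) This fails: take m = 5. Then 5³ = 125 ≡ 17 (mod 18), yet 5 ≡ 5 (mod 18), not 17.

The forward direction holds; the converse fails.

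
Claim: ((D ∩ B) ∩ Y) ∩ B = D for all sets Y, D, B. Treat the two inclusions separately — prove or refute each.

(⟹) Let x ∈ ((D ∩ B) ∩ Y) ∩ B. Then x ∈ Y ∩ D ∩ B, from which x ∈ D.

(⟸) This inclusion fails. Take Y = ∅, D = {1}, B = ∅; then 1 ∈ D but 1 ∉ ((D ∩ B) ∩ Y) ∩ B.

(⊆) holds; (⊇) fails.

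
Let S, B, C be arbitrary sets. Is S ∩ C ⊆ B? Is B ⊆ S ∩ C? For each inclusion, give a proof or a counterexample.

(⊆) This inclusion fails. Take S = {1}, B = ∅, C = {1}; then 1 ∈ S ∩ C but 1 ∉ B.

(⊇) This inclusion fails. Take S = ∅, B = {1}, C = ∅; then 1 ∈ B but 1 ∉ S ∩ C.

(⊆) fails and (⊇) fails.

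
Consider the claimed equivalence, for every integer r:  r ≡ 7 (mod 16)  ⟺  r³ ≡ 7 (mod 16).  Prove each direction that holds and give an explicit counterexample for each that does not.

(→) Suppose r ≡ 7 (mod 16). Write r = 16j + 7. Then (16j + 7)³ = 4096j³ + 5376j² + 2352j + 343 = 16(256j³ + 336j² + 147j + 21) + 7, so r³ ≡ 7 (mod 16).

(←) Conversely, suppose r³ ≡ 7 (mod 16). The only residue r in {0, …, 15} with r³ ≡ 7 (mod 16) is r = 7, so r ≡ 7 (mod 16).

Both implications hold.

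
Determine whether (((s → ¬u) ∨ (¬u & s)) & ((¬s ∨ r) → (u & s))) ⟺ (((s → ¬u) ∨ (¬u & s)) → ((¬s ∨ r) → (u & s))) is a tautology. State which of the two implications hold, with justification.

The forward direction holds; the converse fails.

(⇐) This fails. Under s = T, r = F, u = T, the left side is false but the right side is true.

(⇒) Assume the antecedent. If s is true, the antecedent forces (s = T, r = F, u = F), and the consequent holds there. If s is false, the antecedent cannot hold. Either way the consequent holds.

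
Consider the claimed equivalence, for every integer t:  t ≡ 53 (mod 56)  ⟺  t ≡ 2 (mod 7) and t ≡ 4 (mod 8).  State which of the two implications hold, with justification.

(⟹) This fails: t = 53 gives 53 ≡ 53 (mod 56) but 53 ≡ 4 (mod 7), so the conjunction on the right does not hold.

(⟸) This fails: t = 44 satisfies both congruences on the right (44 ≡ 2 mod 7 and 44 ≡ 4 mod 8) yet 44 ≡ 44 (mod 56), not 53.

(⇒) fails and (⇐) fails.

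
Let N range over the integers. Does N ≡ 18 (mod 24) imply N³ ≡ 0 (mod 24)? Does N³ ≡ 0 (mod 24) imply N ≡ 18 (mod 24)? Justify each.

(⇐) This fails: take N = 0. Then 0³ = 0 ≡ 0 (mod 24), yet 0 ≡ 0 (mod 24), not 18.

(⇒) Suppose N ≡ 18 (mod 24). Write N = 24j + 18. Then (24j + 18)³ = 13824j³ + 31104j² + 23328j + 5832 = 24(576j³ + 1296j² + 972j + 243) + 0, so N³ ≡ 0 (mod 24).

Only the forward direction holds.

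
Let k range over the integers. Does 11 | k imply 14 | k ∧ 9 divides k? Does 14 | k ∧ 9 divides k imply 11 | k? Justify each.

Neither direction holds.

(→) This fails: take k = 11. Certainly 11 ∣ 11, but 14 ∤ 11.

(←) This fails: take k = 126. Both 14 ∣ 126 and 9 ∣ 126, yet 126 is not a multiple of 11 (since 126 = 11·11 + 5), so 11 ∤ 126.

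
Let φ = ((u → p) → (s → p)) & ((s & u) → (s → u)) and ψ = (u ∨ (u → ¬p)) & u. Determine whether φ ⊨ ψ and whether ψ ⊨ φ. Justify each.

(⇒) This fails. Under u = F, p = F, s = F, the left side is true but the right side is false.

(⇐) Assume the antecedent. If u is true, the consequent reduces to true regardless of the other variables. If u is false, the antecedent cannot hold. Either way the consequent holds.

(⇒) fails; (⇐) holds.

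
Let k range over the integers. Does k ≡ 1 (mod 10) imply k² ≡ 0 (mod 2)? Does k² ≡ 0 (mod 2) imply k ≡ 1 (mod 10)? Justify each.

Both directions fail.

[⇒] This fails: take k = 1. Then 1 ≡ 1 (mod 10), but 1² = 1 ≡ 1 (mod 2), not 0.

[⇐] This fails: take k = 0. Then 0² = 0 ≡ 0 (mod 2), yet 0 ≡ 0 (mod 10), not 1.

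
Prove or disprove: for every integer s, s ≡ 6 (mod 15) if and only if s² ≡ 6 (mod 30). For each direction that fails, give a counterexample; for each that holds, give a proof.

Both directions fail.

(→) This fails: take s = 21. Then 21 ≡ 6 (mod 15), but 21² = 441 ≡ 21 (mod 30), not 6.

(←) This fails: take s = 24. Then 24² = 576 ≡ 6 (mod 30), yet 24 ≡ 9 (mod 15), not 6.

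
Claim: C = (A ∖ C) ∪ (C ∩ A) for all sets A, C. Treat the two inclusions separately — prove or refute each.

(⟹) This inclusion fails. Take A = ∅, C = {1}; then 1 ∈ C but 1 ∉ (A ∖ C) ∪ (C ∩ A).

(⟸) This inclusion fails. Take A = {1}, C = ∅; then 1 ∈ (A ∖ C) ∪ (C ∩ A) but 1 ∉ C.

Neither inclusion holds.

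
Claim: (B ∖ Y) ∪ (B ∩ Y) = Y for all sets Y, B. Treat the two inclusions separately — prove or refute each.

Both inclusions fail.

Forward inclusion. This inclusion fails. Take Y = ∅, B = {1}; then 1 ∈ (B ∖ Y) ∪ (B ∩ Y) but 1 ∉ Y.

Reverse inclusion. This inclusion fails. Take Y = {1}, B = ∅; then 1 ∈ Y but 1 ∉ (B ∖ Y) ∪ (B ∩ Y).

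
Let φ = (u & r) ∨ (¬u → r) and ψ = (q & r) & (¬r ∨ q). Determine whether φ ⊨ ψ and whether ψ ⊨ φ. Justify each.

Only the converse holds.

(⟹) This fails. Under u = T, q = F, r = F, the left side is true but the right side is false.

(⟸) Assume the antecedent. If u is true, (u & r) ∨ (¬u → r) reduces to true regardless of the other variables. If u is false, the antecedent forces (u = F, q = T, r = T), and (u & r) ∨ (¬u → r) holds there. Either way (u & r) ∨ (¬u → r) holds.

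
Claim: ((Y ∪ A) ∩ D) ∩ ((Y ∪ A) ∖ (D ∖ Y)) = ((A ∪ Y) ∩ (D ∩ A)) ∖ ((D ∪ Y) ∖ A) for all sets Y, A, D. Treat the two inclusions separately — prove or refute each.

(⊆) fails and (⊇) fails.

Forward inclusion. This inclusion fails. Take Y = {1}, A = ∅, D = {1}; then 1 ∈ ((Y ∪ A) ∩ D) ∩ ((Y ∪ A) ∖ (D ∖ Y)) but 1 ∉ ((A ∪ Y) ∩ (D ∩ A)) ∖ ((D ∪ Y) ∖ A).

Reverse inclusion. This inclusion fails. Take Y = ∅, A = {1}, D = {1}; then 1 ∈ ((A ∪ Y) ∩ (D ∩ A)) ∖ ((D ∪ Y) ∖ A) but 1 ∉ ((Y ∪ A) ∩ D) ∩ ((Y ∪ A) ∖ (D ∖ Y)).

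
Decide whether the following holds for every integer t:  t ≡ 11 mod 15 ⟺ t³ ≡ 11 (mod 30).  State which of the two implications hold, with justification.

(⇐) The residues r modulo 30 with r³ ≡ 11 (mod 30) are exactly {11}, and each is ≡ 11 (mod 15).

(⇒) This fails: take t = 26. Then 26 ≡ 11 (mod 15), but 26³ = 17576 ≡ 26 (mod 30), not 11.

Only the reverse direction holds.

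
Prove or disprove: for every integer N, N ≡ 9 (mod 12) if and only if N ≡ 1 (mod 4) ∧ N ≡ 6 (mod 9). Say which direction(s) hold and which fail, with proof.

(⇒) fails; (⇐) holds.

(⇒) This fails: N = 9 gives 9 ≡ 9 (mod 12) but 9 ≡ 0 (mod 9), so the conjunction on the right does not hold.

(⇐) Conversely, if N ≡ 1 (mod 4) and N ≡ 6 (mod 9), then by the Chinese remainder theorem N ≡ 33 (mod 36). Since 33 ≡ 9 (mod 12) and 12 ∣ 36, we get N ≡ 9 (mod 12).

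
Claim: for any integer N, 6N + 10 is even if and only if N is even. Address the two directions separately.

Only the reverse direction holds.

Forward direction. This fails: take N = 1. Then 6N + 10 = 16, which is even, yet N = 1 is odd, not even.

Converse. Suppose N is even. Since 6 is even, 6N is even for every N, so 6N + 10 has the same parity as 10, which is even. Hence 6N + 10 is even.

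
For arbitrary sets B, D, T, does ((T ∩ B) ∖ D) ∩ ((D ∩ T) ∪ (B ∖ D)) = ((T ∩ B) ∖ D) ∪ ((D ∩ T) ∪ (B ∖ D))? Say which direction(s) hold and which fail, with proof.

(⊆) holds; (⊇) fails.

(⟹) Let x ∈ ((T ∩ B) ∖ D) ∩ ((D ∩ T) ∪ (B ∖ D)). Then x ∈ B ∩ T and x ∉ D, from which x ∈ ((T ∩ B) ∖ D) ∪ ((D ∩ T) ∪ (B ∖ D)).

(⟸) This inclusion fails. Take B = {1}, D = ∅, T = ∅; then 1 ∈ ((T ∩ B) ∖ D) ∪ ((D ∩ T) ∪ (B ∖ D)) but 1 ∉ ((T ∩ B) ∖ D) ∩ ((D ∩ T) ∪ (B ∖ D)).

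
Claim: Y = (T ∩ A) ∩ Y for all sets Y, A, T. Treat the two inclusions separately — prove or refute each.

Only the reverse inclusion holds.

(⟸) Let x ∈ (T ∩ A) ∩ Y. Then x ∈ Y ∩ A ∩ T, from which x ∈ Y.

(⟹) This inclusion fails. Take Y = {1}, A = ∅, T = ∅; then 1 ∈ Y but 1 ∉ (T ∩ A) ∩ Y.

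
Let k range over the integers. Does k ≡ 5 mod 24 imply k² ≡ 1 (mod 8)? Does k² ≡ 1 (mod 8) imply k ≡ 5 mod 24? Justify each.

Only the forward implication holds.

(⇒) Suppose k ≡ 5 (mod 24). Then k² ≡ 5² = 25 (mod 24), and since 8 ∣ 24, also k² ≡ 1 (mod 8).

(⇐) This fails: take k = 1. Then 1² = 1 ≡ 1 (mod 8), yet 1 ≡ 1 (mod 24), not 5.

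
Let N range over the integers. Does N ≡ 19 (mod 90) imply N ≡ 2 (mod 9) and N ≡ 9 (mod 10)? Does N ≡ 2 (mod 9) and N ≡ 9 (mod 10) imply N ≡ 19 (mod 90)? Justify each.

[⇒] This fails: N = 19 gives 19 ≡ 19 (mod 90) but 19 ≡ 1 (mod 9), so the conjunction on the right does not hold.

[⇐] This fails: N = 29 satisfies both congruences on the right (29 ≡ 2 mod 9 and 29 ≡ 9 mod 10) yet 29 ≡ 29 (mod 90), not 19.

Neither implication holds.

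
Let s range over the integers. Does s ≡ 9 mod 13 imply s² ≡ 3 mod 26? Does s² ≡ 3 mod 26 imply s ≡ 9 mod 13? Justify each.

Both directions fail.

(⟹) This fails: take s = 22. Then 22 ≡ 9 (mod 13), but 22² = 484 ≡ 16 (mod 26), not 3.

(⟸) This fails: take s = 17. Then 17² = 289 ≡ 3 (mod 26), yet 17 ≡ 4 (mod 13), not 9.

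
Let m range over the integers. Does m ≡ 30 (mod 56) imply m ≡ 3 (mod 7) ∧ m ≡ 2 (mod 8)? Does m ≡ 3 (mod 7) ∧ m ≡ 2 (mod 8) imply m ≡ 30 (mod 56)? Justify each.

Neither direction holds.

[⇒] This fails: m = 30 gives 30 ≡ 30 (mod 56) but 30 ≡ 2 (mod 7), so the conjunction on the right does not hold.

[⇐] This fails: m = 10 satisfies both congruences on the right (10 ≡ 3 mod 7 and 10 ≡ 2 mod 8) yet 10 ≡ 10 (mod 56), not 30.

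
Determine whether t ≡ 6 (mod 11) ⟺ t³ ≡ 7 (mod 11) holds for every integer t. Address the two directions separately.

(⟸) Suppose t³ ≡ 7 (mod 11). The only residue r in {0, …, 10} with r³ ≡ 7 (mod 11) is r = 6, so t ≡ 6 (mod 11).

(⟹) Suppose t ≡ 6 (mod 11). Write t = 11j + 6. Then (11j + 6)³ = 1331j³ + 2178j² + 1188j + 216 = 11(121j³ + 198j² + 108j + 19) + 7, so t³ ≡ 7 (mod 11).

Both directions hold.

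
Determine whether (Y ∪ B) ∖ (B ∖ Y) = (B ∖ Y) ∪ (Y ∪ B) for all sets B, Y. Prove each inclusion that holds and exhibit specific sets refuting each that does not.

Only the forward inclusion holds.

(⊆) Let x ∈ (Y ∪ B) ∖ (B ∖ Y). Then either x ∈ Y and x ∉ B; or x ∈ B ∩ Y. In each case x ∈ (B ∖ Y) ∪ (Y ∪ B), so (Y ∪ B) ∖ (B ∖ Y) ⊆ (B ∖ Y) ∪ (Y ∪ B).

(⊇) This inclusion fails. Take B = {1}, Y = ∅; then 1 ∈ (B ∖ Y) ∪ (Y ∪ B) but 1 ∉ (Y ∪ B) ∖ (B ∖ Y).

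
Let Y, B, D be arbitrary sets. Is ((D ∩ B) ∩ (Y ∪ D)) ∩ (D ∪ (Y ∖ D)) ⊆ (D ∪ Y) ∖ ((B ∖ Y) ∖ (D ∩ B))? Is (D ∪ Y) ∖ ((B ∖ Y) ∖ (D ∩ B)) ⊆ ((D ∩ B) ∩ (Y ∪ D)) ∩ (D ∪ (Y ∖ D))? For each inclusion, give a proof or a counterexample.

Only the forward inclusion holds.

Forward inclusion. Let x ∈ ((D ∩ B) ∩ (Y ∪ D)) ∩ (D ∪ (Y ∖ D)). Then either x ∈ B ∩ D and x ∉ Y; or x ∈ Y ∩ B ∩ D. In each case x ∈ (D ∪ Y) ∖ ((B ∖ Y) ∖ (D ∩ B)), so ((D ∩ B) ∩ (Y ∪ D)) ∩ (D ∪ (Y ∖ D)) ⊆ (D ∪ Y) ∖ ((B ∖ Y) ∖ (D ∩ B)).

Reverse inclusion. This inclusion fails. Take Y = {1}, B = ∅, D = ∅; then 1 ∈ (D ∪ Y) ∖ ((B ∖ Y) ∖ (D ∩ B)) but 1 ∉ ((D ∩ B) ∩ (Y ∪ D)) ∩ (D ∪ (Y ∖ D)).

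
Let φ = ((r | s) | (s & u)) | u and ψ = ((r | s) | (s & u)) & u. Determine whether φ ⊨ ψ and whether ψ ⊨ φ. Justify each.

(⇒) This fails. Under u = T, r = F, s = F, the left side is true but the right side is false.

(⇐) Assume the antecedent. If u is true, ((r | s) | (s & u)) | u reduces to true regardless of the other variables. If u is false, the antecedent cannot hold. Either way ((r | s) | (s & u)) | u holds.

Only the converse holds.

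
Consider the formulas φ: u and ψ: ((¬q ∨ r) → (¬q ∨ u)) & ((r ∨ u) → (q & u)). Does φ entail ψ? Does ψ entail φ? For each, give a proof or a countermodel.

[⇒] This fails. Under r = F, u = T, q = F, the left side is true but the right side is false.

[⇐] This fails. Under r = F, u = F, q = F, the left side is false but the right side is true.

(⇒) fails and (⇐) fails.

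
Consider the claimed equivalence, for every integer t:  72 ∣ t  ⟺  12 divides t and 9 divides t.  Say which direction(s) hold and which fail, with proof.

[⇒] If 72 ∣ t, write t = 72q. Since 72 = 6·12, t = 12·(6q), so 12 ∣ t; and since 72 = 8·9, t = 9·(8q), so 9 ∣ t.

[⇐] This fails: take t = 36. Both 12 ∣ 36 and 9 ∣ 36, yet 36 is not a multiple of 72 (since 36 = 0·72 + 36), so 72 ∤ 36.

(⇒) holds; (⇐) fails.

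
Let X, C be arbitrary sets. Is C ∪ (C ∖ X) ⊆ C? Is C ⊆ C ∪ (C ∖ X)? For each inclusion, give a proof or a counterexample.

Both inclusions hold; the sets are equal.

(⊆) Let x ∈ C ∪ (C ∖ X). Then either x ∈ C and x ∉ X; or x ∈ X ∩ C. In each case x ∈ C, so C ∪ (C ∖ X) ⊆ C.

(⊇) Let x ∈ C. Then either x ∈ C and x ∉ X; or x ∈ X ∩ C. In each case x ∈ C ∪ (C ∖ X), so C ⊆ C ∪ (C ∖ X).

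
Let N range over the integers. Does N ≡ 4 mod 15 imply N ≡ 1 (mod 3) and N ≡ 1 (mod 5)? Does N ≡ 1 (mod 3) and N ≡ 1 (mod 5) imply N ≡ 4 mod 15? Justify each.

(⇒) fails and (⇐) fails.

(⟹) This fails: N = 4 gives 4 ≡ 4 (mod 15) but 4 ≡ 4 (mod 5), so the conjunction on the right does not hold.

(⟸) This fails: N = 1 satisfies both congruences on the right (1 ≡ 1 mod 3 and 1 ≡ 1 mod 5) yet 1 ≡ 1 (mod 15), not 4.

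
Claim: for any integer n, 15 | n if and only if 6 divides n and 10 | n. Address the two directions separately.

Converse. Suppose 6 ∣ n and 10 ∣ n. Any common multiple of 6 and 10 is a multiple of their lcm; here lcm(6, 10) = 6·10/gcd(6, 10) = 60/2 = 30, so 30 ∣ n. Since 15 ∣ 30, it follows that 15 ∣ n.

Forward direction. This fails: take n = 15. Certainly 15 ∣ 15, but 6 ∤ 15.

The forward direction fails; the converse holds.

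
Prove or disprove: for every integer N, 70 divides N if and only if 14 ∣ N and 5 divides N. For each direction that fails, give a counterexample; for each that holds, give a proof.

(⇐) Suppose 14 ∣ N and 5 ∣ N. Any common multiple of 14 and 5 is a multiple of their lcm; here gcd(14, 5) = 1, so lcm(14, 5) = 14·5 = 70, so 70 ∣ N.

(⇒) If 70 ∣ N, write N = 70q. Since 70 = 5·14, N = 14·(5q), so 14 ∣ N; and since 70 = 14·5, N = 5·(14q), so 5 ∣ N.

Both directions hold; the statement is true.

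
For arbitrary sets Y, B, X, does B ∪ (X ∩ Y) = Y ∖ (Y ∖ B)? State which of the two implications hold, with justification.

The sets are not equal: only the reverse inclusion holds.

(⊇) Let x ∈ Y ∖ (Y ∖ B). Then either x ∈ Y ∩ B and x ∉ X; or x ∈ Y ∩ B ∩ X. In each case x ∈ B ∪ (X ∩ Y), so Y ∖ (Y ∖ B) ⊆ B ∪ (X ∩ Y).

(⊆) This inclusion fails. Take Y = ∅, B = {1}, X = ∅; then 1 ∈ B ∪ (X ∩ Y) but 1 ∉ Y ∖ (Y ∖ B).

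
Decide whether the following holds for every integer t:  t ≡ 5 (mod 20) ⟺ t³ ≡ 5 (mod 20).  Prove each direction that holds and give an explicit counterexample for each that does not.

Equivalent; both directions hold.

[⇒] Suppose t ≡ 5 (mod 20). Write t = 20j + 5. Then (20j + 5)³ = 8000j³ + 6000j² + 1500j + 125 = 20(400j³ + 300j² + 75j + 6) + 5, so t³ ≡ 5 (mod 20).

[⇐] Conversely, suppose t³ ≡ 5 (mod 20). The only residue r in {0, …, 19} with r³ ≡ 5 (mod 20) is r = 5, so t ≡ 5 (mod 20).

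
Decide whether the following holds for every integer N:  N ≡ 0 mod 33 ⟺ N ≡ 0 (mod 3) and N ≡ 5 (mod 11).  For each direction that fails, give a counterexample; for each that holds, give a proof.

Both directions fail.

[⇒] This fails: N = 0 gives 0 ≡ 0 (mod 33) but 0 ≡ 0 (mod 11), so the conjunction on the right does not hold.

[⇐] This fails: N = 27 satisfies both congruences on the right (27 ≡ 0 mod 3 and 27 ≡ 5 mod 11) yet 27 ≡ 27 (mod 33), not 0.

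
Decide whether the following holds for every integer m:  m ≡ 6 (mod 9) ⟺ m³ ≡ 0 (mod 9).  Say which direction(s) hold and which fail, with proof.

(⇒) holds; (⇐) fails.

(⟹) Suppose m ≡ 6 (mod 9). Write m = 9j + 6. Then (9j + 6)³ = 729j³ + 1458j² + 972j + 216 = 9(81j³ + 162j² + 108j + 24) + 0, so m³ ≡ 0 (mod 9).

(⟸) This fails: take m = 0. Then 0³ = 0 ≡ 0 (mod 9), yet 0 ≡ 0 (mod 9), not 6.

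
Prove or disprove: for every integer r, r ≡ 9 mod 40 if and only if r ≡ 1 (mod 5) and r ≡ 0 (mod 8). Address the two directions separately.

(⟹) This fails: r = 9 gives 9 ≡ 9 (mod 40) but 9 ≡ 4 (mod 5), so the conjunction on the right does not hold.

(⟸) This fails: r = 16 satisfies both congruences on the right (16 ≡ 1 mod 5 and 16 ≡ 0 mod 8) yet 16 ≡ 16 (mod 40), not 9.

Both directions fail.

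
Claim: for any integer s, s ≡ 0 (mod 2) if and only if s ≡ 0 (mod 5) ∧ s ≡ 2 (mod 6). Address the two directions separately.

The forward direction fails; the converse holds.

[⇒] This fails: s = 0 gives 0 ≡ 0 (mod 2) but 0 ≡ 0 (mod 6), so the conjunction on the right does not hold.

[⇐] Conversely, if s ≡ 0 (mod 5) and s ≡ 2 (mod 6), then by the Chinese remainder theorem s ≡ 20 (mod 30). Since 20 ≡ 0 (mod 2) and 2 ∣ 30, we get s ≡ 0 (mod 2).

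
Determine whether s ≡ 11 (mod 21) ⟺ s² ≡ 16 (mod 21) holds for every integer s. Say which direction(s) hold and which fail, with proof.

(⇒) holds; (⇐) fails.

[⇐] This fails: take s = 4. Then 4² = 16 ≡ 16 (mod 21), yet 4 ≡ 4 (mod 21), not 11.

[⇒] Suppose s ≡ 11 (mod 21). Write s = 21j + 11. Then (21j + 11)² = 441j² + 462j + 121 = 21(21j² + 22j + 5) + 16, so s² ≡ 16 (mod 21).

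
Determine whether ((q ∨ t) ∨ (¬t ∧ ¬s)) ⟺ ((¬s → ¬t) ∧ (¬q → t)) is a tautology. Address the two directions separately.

(⇒) fails; (⇐) holds.

[⇒] This fails. Under s = F, t = F, q = F, the left side is true but the right side is false.

[⇐] Assume the antecedent. If t is true, (q ∨ t) ∨ (¬t ∧ ¬s) reduces to true regardless of the other variables. If t is false, the antecedent forces (s = F, t = F, q = T) or (s = T, t = F, q = T), and (q ∨ t) ∨ (¬t ∧ ¬s) holds there. Either way (q ∨ t) ∨ (¬t ∧ ¬s) holds.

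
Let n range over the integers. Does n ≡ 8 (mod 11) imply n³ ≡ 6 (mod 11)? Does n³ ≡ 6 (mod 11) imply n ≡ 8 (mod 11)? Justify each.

Both implications hold.

(→) Suppose n ≡ 8 (mod 11). Write n = 11j + 8. Then (11j + 8)³ = 1331j³ + 2904j² + 2112j + 512 = 11(121j³ + 264j² + 192j + 46) + 6, so n³ ≡ 6 (mod 11).

(←) For the converse, argue contrapositively. If n ≢ 8 (mod 11), then n is congruent to one of 0, 1, 2, 3, 4, 5, 6, 7, 9, 10 modulo 11, and these give n³ ≡ 0, 1, 8, 5, 9, 4, 7, 2, 3, 10 respectively — never 6.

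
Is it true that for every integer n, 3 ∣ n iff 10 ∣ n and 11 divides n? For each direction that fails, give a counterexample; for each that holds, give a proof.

(⇒) This fails: take n = 3. Certainly 3 ∣ 3, but 10 ∤ 3.

(⇐) This fails: take n = 110. Both 10 ∣ 110 and 11 ∣ 110, yet 110 is not a multiple of 3 (since 110 = 36·3 + 2), so 3 ∤ 110.

Neither implication holds.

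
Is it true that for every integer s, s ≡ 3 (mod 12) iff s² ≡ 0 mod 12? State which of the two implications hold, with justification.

(⇒) This fails: take s = 3. Then 3 ≡ 3 (mod 12), but 3² = 9 ≡ 9 (mod 12), not 0.

(⇐) This fails: take s = 0. Then 0² = 0 ≡ 0 (mod 12), yet 0 ≡ 0 (mod 12), not 3.

Both directions fail.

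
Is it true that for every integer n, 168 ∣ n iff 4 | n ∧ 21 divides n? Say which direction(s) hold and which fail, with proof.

(⇒) holds; (⇐) fails.

(⟹) If 168 ∣ n, write n = 168q. Since 168 = 42·4, n = 4·(42q), so 4 ∣ n; and since 168 = 8·21, n = 21·(8q), so 21 ∣ n.

(⟸) This fails: take n = 84. Both 4 ∣ 84 and 21 ∣ 84, yet 84 is not a multiple of 168 (since 84 = 0·168 + 84), so 168 ∤ 84.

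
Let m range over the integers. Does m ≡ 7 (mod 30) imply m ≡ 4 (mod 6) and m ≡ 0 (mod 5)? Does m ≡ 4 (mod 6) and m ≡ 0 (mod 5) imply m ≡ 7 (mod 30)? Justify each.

Forward direction. This fails: m = 7 gives 7 ≡ 7 (mod 30) but 7 ≡ 1 (mod 6), so the conjunction on the right does not hold.

Converse. This fails: m = 10 satisfies both congruences on the right (10 ≡ 4 mod 6 and 10 ≡ 0 mod 5) yet 10 ≡ 10 (mod 30), not 7.

Both directions fail.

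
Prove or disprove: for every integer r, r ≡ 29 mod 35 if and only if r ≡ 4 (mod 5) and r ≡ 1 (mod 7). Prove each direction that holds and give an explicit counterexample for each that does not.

[⇒] Suppose r ≡ 29 (mod 35); write r = 35j + 29. Since 5 ∣ 35, reducing mod 5 gives r ≡ 29 ≡ 4 (mod 5); since 7 ∣ 35, reducing mod 7 gives r ≡ 29 ≡ 1 (mod 7).

[⇐] Conversely, if r ≡ 4 (mod 5) and r ≡ 1 (mod 7), then by the Chinese remainder theorem r ≡ 29 (mod 35). This is exactly r ≡ 29 (mod 35).

Both implications hold.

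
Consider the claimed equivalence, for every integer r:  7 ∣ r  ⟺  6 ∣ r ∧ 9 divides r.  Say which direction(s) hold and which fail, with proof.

Forward direction. This fails: take r = 7. Certainly 7 ∣ 7, but 6 ∤ 7.

Converse. This fails: take r = 18. Both 6 ∣ 18 and 9 ∣ 18, yet 18 is not a multiple of 7 (since 18 = 2·7 + 4), so 7 ∤ 18.

Both directions fail.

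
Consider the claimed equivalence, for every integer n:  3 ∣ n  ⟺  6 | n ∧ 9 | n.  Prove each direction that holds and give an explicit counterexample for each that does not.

Forward direction. This fails: take n = 3. Certainly 3 ∣ 3, but 6 ∤ 3.

Converse. Suppose 6 ∣ n and 9 ∣ n. Any common multiple of 6 and 9 is a multiple of their lcm; here lcm(6, 9) = 6·9/gcd(6, 9) = 54/3 = 18, so 18 ∣ n. Since 3 ∣ 18, it follows that 3 ∣ n.

Only the converse holds.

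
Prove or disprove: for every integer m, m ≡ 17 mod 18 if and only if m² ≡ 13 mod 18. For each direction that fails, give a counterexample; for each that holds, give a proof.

(⇒) fails and (⇐) fails.

(⟹) This fails: take m = 17. Then 17 ≡ 17 (mod 18), but 17² = 289 ≡ 1 (mod 18), not 13.

(⟸) This fails: take m = 7. Then 7² = 49 ≡ 13 (mod 18), yet 7 ≡ 7 (mod 18), not 17.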